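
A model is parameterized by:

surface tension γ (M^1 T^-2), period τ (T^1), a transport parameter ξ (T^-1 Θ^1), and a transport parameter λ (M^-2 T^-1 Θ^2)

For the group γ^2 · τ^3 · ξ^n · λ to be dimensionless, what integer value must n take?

Balance the T exponent: (-1)·n from ξ, plus 2·(-2) + 3·(1) + (-1) = -2 from the rest, must sum to zero.
−n − 2 = 0, so n = -2.

-2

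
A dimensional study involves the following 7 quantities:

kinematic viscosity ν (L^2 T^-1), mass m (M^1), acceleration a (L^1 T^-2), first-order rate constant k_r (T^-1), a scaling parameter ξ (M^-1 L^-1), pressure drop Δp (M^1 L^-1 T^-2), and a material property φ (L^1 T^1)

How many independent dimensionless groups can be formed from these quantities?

4

There are 7 variables and 3 base dimensions (M, L, T).
The dimension matrix has rank 3.
Independent dimensionless groups: 7 − 3 = 4.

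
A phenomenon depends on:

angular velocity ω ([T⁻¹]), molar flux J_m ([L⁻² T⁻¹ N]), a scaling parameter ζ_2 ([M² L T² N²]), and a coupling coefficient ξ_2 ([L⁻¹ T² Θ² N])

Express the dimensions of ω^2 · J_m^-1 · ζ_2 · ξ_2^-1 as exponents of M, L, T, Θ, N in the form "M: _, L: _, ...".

Collect each base-dimension exponent across the product:
  M: 2·(0) − (0) + (2) − (0) = 2
  L: 2·(0) − (-2) + (1) − (-1) = 4
  T: 2·(-1) − (-1) + (2) − (2) = -1
  Θ: 2·(0) − (0) + (0) − (2) = -2
  N: 2·(0) − (1) + (2) − (1) = 0
So the dimensions are [M² L⁴ T⁻¹ Θ⁻²].

M: 2, L: 4, T: -1, Θ: -2, N: 0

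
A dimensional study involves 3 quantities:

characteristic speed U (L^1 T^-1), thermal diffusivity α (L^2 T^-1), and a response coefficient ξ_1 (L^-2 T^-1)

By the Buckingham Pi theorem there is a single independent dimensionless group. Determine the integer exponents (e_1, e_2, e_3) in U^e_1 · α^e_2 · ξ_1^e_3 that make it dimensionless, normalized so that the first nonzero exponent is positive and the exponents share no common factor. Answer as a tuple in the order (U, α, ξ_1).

L: e_1·(1) + e_2·(2) + e_3·(-2) = 0
T: e_1·(-1) + e_2·(-1) + e_3·(-1) = 0
Solving this homogeneous linear system for the smallest-integer solution (first nonzero entry positive) gives (4, -3, -1).

(4, -3, -1)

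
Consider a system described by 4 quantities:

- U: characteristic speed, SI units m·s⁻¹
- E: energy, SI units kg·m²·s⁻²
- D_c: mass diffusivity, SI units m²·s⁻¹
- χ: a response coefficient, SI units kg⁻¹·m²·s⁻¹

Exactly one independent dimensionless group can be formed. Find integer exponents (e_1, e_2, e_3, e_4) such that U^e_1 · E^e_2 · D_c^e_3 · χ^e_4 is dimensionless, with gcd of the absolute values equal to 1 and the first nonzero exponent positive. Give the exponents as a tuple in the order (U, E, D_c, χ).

M: e_1·(0) + e_2·(1) + e_3·(0) + e_4·(-1) = 0
L: e_1·(1) + e_2·(2) + e_3·(2) + e_4·(2) = 0
T: e_1·(-1) + e_2·(-2) + e_3·(-1) + e_4·(-1) = 0
Solving this homogeneous linear system for the smallest-integer solution (first nonzero entry positive) gives (2, -1, 1, -1).

(2, -1, 1, -1)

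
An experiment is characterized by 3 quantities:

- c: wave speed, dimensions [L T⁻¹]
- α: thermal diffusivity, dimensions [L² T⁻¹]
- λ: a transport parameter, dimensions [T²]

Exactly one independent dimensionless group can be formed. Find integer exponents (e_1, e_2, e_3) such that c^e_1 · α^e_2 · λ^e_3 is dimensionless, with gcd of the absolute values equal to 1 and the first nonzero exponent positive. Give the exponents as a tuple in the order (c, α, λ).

L: e_1·(1) + e_2·(2) + e_3·(0) = 0
T: e_1·(-1) + e_2·(-1) + e_3·(2) = 0
Solving this homogeneous linear system for the smallest-integer solution (first nonzero entry positive) gives (4, -2, 1).

(4, -2, 1)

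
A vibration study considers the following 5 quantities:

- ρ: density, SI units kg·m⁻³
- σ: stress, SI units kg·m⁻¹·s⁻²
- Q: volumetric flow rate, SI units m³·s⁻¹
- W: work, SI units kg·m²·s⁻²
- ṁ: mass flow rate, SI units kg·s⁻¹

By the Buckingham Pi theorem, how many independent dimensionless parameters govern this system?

There are 5 variables and 3 base dimensions (M, L, T).
The dimension matrix has rank 3.
Independent dimensionless groups: 5 − 3 = 2.

2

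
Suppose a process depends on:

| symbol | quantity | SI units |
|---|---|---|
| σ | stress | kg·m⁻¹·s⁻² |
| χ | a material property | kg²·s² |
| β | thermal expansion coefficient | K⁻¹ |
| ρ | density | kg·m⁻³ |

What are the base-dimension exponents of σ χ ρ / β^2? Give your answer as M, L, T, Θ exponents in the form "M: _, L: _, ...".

M: 4, L: -4, T: 0, Θ: 2

Collect each base-dimension exponent across the product:
  M: (1) + (2) − 2·(0) + (1) = 4
  L: (-1) + (0) − 2·(0) + (-3) = -4
  T: (-2) + (2) − 2·(0) + (0) = 0
  Θ: (0) + (0) − 2·(-1) + (0) = 2
So the dimensions are [M⁴ L⁻⁴ Θ²].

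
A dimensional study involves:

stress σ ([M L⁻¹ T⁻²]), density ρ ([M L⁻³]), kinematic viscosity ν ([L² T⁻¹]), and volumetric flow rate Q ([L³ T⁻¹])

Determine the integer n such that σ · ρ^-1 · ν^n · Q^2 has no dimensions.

-4

Balance the L exponent: (2)·n from ν, plus (-1) − (-3) + 2·(3) = 8 from the rest, must sum to zero.
2n + 8 = 0, so n = -4.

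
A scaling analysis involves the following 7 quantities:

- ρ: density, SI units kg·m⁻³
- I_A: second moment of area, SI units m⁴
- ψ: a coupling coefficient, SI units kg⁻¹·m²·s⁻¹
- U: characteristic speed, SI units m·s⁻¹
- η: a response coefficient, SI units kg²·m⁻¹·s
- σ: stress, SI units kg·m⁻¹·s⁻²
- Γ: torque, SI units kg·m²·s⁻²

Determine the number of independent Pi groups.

4

There are 7 variables and 3 base dimensions (M, L, T).
The dimension matrix has rank 3.
Independent dimensionless groups: 7 − 3 = 4.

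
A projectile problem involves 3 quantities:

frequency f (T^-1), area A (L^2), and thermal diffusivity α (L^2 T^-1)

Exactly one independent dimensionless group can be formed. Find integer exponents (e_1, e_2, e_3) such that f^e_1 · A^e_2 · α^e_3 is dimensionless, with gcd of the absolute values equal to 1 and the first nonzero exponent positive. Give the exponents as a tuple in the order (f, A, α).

(1, 1, -1)

L: e_1·(0) + e_2·(2) + e_3·(2) = 0
T: e_1·(-1) + e_2·(0) + e_3·(-1) = 0
Solving this homogeneous linear system for the smallest-integer solution (first nonzero entry positive) gives (1, 1, -1).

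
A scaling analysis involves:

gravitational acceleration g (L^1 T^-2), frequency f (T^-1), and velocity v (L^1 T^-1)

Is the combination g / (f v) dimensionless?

Sum the exponent of each base dimension across the product:
  M: [g]_M − [f]_M − [v]_M = (0) − (0) − (0) = 0
  L: [g]_L − [f]_L − [v]_L = (1) − (0) − (1) = 0
  T: [g]_T − [f]_T − [v]_T = (-2) − (-1) − (-1) = 0
All base exponents vanish — dimensionless.

yes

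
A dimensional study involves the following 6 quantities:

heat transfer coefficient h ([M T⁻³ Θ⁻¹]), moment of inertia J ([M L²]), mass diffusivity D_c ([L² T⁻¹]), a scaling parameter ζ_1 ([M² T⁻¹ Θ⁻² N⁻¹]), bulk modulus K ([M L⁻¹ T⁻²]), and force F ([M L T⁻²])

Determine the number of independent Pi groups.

There are 6 variables and 5 base dimensions (M, L, T, Θ, N).
The dimension matrix has rank 5.
Independent dimensionless groups: 6 − 5 = 1.

1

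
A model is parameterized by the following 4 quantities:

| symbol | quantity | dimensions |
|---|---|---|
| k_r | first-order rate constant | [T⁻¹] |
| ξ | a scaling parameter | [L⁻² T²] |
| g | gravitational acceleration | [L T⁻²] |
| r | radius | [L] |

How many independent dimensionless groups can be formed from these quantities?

There are 4 variables and 2 base dimensions (L, T).
The dimension matrix has rank 2.
Independent dimensionless groups: 4 − 2 = 2.

2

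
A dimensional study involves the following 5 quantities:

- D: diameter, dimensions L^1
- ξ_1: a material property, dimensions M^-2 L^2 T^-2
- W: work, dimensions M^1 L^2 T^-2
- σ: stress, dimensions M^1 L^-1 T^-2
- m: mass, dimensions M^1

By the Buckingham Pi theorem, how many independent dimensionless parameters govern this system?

There are 5 variables and 3 base dimensions (M, L, T).
The dimension matrix has rank 3.
Independent dimensionless groups: 5 − 3 = 2.

2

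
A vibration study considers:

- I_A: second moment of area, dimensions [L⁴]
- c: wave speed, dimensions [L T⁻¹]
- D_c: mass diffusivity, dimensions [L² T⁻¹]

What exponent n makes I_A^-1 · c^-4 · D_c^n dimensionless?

Balance the L exponent: (2)·n from D_c, plus −(4) − 4·(1) = -8 from the rest, must sum to zero.
2n − 8 = 0, so n = 4.

4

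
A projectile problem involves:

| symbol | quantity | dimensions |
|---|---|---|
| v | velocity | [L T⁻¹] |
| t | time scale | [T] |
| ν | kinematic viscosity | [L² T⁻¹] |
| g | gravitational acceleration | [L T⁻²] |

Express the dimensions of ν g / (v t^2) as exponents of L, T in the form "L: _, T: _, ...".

Collect each base-dimension exponent across the product:
  L: −(1) − 2·(0) + (2) + (1) = 2
  T: −(-1) − 2·(1) + (-1) + (-2) = -4
So the dimensions are [L² T⁻⁴].

L: 2, T: -4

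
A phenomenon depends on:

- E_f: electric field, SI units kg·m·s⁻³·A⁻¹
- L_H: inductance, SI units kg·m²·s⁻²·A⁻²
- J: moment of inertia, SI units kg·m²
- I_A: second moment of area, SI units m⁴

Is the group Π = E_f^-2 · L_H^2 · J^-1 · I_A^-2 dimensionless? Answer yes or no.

no

Sum the exponent of each base dimension across the product:
  M: −2·[E_f]_M + 2·[L_H]_M − [J]_M − 2·[I_A]_M = −2·(1) + 2·(1) − (1) − 2·(0) = -1
  L: −2·[E_f]_L + 2·[L_H]_L − [J]_L − 2·[I_A]_L = −2·(1) + 2·(2) − (2) − 2·(4) = -8
  T: −2·[E_f]_T + 2·[L_H]_T − [J]_T − 2·[I_A]_T = −2·(-3) + 2·(-2) − (0) − 2·(0) = 2
  I: −2·[E_f]_I + 2·[L_H]_I − [J]_I − 2·[I_A]_I = −2·(-1) + 2·(-2) − (0) − 2·(0) = -2
Net dimensions [M⁻¹ L⁻⁸ T² I⁻²] ≠ [1] — not dimensionless.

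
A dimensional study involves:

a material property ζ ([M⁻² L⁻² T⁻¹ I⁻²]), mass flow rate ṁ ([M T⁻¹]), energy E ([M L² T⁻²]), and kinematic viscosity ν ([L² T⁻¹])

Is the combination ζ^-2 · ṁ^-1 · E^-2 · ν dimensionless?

no

Sum the exponent of each base dimension across the product:
  M: −2·[ζ]_M − [ṁ]_M − 2·[E]_M + [ν]_M = −2·(-2) − (1) − 2·(1) + (0) = 1
  L: −2·[ζ]_L − [ṁ]_L − 2·[E]_L + [ν]_L = −2·(-2) − (0) − 2·(2) + (2) = 2
  T: −2·[ζ]_T − [ṁ]_T − 2·[E]_T + [ν]_T = −2·(-1) − (-1) − 2·(-2) + (-1) = 6
  I: −2·[ζ]_I − [ṁ]_I − 2·[E]_I + [ν]_I = −2·(-2) − (0) − 2·(0) + (0) = 4
Net dimensions [M L² T⁶ I⁴] ≠ [1] — not dimensionless.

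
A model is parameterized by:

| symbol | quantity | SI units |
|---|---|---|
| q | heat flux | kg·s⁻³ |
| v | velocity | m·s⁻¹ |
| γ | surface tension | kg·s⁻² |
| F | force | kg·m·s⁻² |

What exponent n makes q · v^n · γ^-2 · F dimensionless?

Balance the L exponent: (1)·n from v, plus (0) − 2·(0) + (1) = 1 from the rest, must sum to zero.
n + 1 = 0, so n = -1.

-1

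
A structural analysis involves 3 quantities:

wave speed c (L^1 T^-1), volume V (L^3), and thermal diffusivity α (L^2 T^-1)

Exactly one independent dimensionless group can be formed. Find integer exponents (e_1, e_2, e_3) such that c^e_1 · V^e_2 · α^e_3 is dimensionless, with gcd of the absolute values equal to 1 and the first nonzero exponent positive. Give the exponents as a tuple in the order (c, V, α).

L: e_1·(1) + e_2·(3) + e_3·(2) = 0
T: e_1·(-1) + e_2·(0) + e_3·(-1) = 0
Solving this homogeneous linear system for the smallest-integer solution (first nonzero entry positive) gives (3, 1, -3).

(3, 1, -3)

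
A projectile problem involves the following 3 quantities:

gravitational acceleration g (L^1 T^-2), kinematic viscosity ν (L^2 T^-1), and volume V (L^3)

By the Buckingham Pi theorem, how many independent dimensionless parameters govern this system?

1

There are 3 variables and 2 base dimensions (L, T).
The dimension matrix has rank 2.
Independent dimensionless groups: 3 − 2 = 1.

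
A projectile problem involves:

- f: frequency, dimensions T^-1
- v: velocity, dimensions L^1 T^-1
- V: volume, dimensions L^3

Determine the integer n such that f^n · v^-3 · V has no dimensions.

3

Balance the T exponent: (-1)·n from f, plus −3·(-1) + (0) = 3 from the rest, must sum to zero.
−n + 3 = 0, so n = 3.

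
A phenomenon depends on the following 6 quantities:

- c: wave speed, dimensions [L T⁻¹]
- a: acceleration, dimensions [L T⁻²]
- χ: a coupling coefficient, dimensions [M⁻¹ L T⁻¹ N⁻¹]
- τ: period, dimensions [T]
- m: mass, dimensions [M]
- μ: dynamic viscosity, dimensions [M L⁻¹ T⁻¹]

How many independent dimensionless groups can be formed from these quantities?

There are 6 variables and 4 base dimensions (M, L, T, N).
The dimension matrix has rank 4.
Independent dimensionless groups: 6 − 4 = 2.

2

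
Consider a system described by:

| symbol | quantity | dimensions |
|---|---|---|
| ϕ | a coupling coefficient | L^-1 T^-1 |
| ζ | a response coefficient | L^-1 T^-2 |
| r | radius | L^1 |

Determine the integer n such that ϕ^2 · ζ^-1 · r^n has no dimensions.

1

Balance the L exponent: (1)·n from r, plus 2·(-1) − (-1) = -1 from the rest, must sum to zero.
n − 1 = 0, so n = 1.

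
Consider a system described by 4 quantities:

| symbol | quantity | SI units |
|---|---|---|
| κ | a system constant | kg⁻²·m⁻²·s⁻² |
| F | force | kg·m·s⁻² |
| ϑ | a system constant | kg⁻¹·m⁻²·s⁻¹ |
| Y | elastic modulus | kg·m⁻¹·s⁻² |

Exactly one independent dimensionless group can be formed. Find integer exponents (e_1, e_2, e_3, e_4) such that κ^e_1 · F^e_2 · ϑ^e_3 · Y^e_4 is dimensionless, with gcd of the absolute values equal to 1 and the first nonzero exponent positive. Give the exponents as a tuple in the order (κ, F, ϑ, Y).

M: e_1·(-2) + e_2·(1) + e_3·(-1) + e_4·(1) = 0
L: e_1·(-2) + e_2·(1) + e_3·(-2) + e_4·(-1) = 0
T: e_1·(-2) + e_2·(-2) + e_3·(-1) + e_4·(-2) = 0
Solving this homogeneous linear system for the smallest-integer solution (first nonzero entry positive) gives (1, -1, -2, 1).

(1, -1, -2, 1)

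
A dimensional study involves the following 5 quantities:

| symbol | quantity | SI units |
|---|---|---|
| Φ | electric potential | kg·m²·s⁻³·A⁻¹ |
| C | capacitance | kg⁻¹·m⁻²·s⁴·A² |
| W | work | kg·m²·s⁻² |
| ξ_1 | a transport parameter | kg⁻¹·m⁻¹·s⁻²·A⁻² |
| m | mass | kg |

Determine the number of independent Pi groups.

1

There are 5 variables and 4 base dimensions (M, L, T, I).
The dimension matrix has rank 4.
Independent dimensionless groups: 5 − 4 = 1.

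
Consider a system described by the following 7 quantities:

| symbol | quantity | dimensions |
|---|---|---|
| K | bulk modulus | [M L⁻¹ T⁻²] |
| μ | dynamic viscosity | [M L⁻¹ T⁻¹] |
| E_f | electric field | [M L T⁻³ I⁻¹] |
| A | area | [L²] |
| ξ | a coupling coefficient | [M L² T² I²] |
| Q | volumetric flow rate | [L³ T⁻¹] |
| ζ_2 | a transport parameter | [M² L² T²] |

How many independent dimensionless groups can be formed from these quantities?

3

There are 7 variables and 4 base dimensions (M, L, T, I).
The dimension matrix has rank 4.
Independent dimensionless groups: 7 − 4 = 3.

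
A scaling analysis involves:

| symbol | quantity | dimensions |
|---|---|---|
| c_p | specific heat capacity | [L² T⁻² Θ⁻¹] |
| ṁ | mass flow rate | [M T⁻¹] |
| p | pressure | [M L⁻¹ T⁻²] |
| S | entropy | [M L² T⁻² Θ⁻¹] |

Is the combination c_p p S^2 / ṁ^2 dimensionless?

no

Sum the exponent of each base dimension across the product:
  M: [c_p]_M − 2·[ṁ]_M + [p]_M + 2·[S]_M = (0) − 2·(1) + (1) + 2·(1) = 1
  L: [c_p]_L − 2·[ṁ]_L + [p]_L + 2·[S]_L = (2) − 2·(0) + (-1) + 2·(2) = 5
  T: [c_p]_T − 2·[ṁ]_T + [p]_T + 2·[S]_T = (-2) − 2·(-1) + (-2) + 2·(-2) = -6
  Θ: [c_p]_Θ − 2·[ṁ]_Θ + [p]_Θ + 2·[S]_Θ = (-1) − 2·(0) + (0) + 2·(-1) = -3
Net dimensions [M L⁵ T⁻⁶ Θ⁻³] ≠ [1] — not dimensionless.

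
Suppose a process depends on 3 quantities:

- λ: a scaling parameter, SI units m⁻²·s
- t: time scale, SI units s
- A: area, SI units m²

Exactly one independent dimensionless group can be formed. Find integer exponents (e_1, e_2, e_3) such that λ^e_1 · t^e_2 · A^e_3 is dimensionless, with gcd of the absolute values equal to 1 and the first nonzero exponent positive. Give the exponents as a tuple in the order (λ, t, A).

(1, -1, 1)

L: e_1·(-2) + e_2·(0) + e_3·(2) = 0
T: e_1·(1) + e_2·(1) + e_3·(0) = 0
Solving this homogeneous linear system for the smallest-integer solution (first nonzero entry positive) gives (1, -1, 1).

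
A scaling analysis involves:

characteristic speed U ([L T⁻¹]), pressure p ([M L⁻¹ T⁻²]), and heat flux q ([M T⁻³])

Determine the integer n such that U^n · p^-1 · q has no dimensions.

Balance the L exponent: (1)·n from U, plus −(-1) + (0) = 1 from the rest, must sum to zero.
n + 1 = 0, so n = -1.

-1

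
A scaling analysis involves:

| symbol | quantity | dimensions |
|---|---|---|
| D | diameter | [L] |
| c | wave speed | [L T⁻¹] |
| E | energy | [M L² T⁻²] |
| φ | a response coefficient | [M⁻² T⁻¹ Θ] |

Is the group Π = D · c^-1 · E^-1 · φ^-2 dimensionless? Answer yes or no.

no

Sum the exponent of each base dimension across the product:
  M: [D]_M − [c]_M − [E]_M − 2·[φ]_M = (0) − (0) − (1) − 2·(-2) = 3
  L: [D]_L − [c]_L − [E]_L − 2·[φ]_L = (1) − (1) − (2) − 2·(0) = -2
  T: [D]_T − [c]_T − [E]_T − 2·[φ]_T = (0) − (-1) − (-2) − 2·(-1) = 5
  Θ: [D]_Θ − [c]_Θ − [E]_Θ − 2·[φ]_Θ = (0) − (0) − (0) − 2·(1) = -2
Net dimensions [M³ L⁻² T⁵ Θ⁻²] ≠ [1] — not dimensionless.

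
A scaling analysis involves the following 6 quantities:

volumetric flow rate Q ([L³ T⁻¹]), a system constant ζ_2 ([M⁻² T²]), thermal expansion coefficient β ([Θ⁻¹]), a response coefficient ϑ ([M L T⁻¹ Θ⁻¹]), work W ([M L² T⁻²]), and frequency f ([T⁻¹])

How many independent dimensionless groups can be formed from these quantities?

There are 6 variables and 4 base dimensions (M, L, T, Θ).
The dimension matrix has rank 4.
Independent dimensionless groups: 6 − 4 = 2.

2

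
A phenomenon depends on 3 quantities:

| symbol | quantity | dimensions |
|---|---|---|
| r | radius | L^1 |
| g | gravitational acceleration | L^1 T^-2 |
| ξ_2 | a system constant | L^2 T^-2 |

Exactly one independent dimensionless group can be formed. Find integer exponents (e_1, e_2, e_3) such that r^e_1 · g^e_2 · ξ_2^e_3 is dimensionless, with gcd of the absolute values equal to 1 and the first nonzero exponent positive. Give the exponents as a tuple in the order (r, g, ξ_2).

L: e_1·(1) + e_2·(1) + e_3·(2) = 0
T: e_1·(0) + e_2·(-2) + e_3·(-2) = 0
Solving this homogeneous linear system for the smallest-integer solution (first nonzero entry positive) gives (1, 1, -1).

(1, 1, -1)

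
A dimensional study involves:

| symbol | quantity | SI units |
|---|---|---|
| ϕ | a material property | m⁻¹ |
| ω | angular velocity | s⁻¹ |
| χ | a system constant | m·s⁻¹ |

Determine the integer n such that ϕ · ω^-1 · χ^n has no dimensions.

Balance the L exponent: (1)·n from χ, plus (-1) − (0) = -1 from the rest, must sum to zero.
n − 1 = 0, so n = 1.

1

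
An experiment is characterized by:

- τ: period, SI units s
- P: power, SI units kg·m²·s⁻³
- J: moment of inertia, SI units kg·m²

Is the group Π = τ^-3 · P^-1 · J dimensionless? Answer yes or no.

Sum the exponent of each base dimension across the product:
  M: −3·[τ]_M − [P]_M + [J]_M = −3·(0) − (1) + (1) = 0
  L: −3·[τ]_L − [P]_L + [J]_L = −3·(0) − (2) + (2) = 0
  T: −3·[τ]_T − [P]_T + [J]_T = −3·(1) − (-3) + (0) = 0
  I: −3·[τ]_I − [P]_I + [J]_I = −3·(0) − (0) + (0) = 0
All base exponents vanish — dimensionless.

yes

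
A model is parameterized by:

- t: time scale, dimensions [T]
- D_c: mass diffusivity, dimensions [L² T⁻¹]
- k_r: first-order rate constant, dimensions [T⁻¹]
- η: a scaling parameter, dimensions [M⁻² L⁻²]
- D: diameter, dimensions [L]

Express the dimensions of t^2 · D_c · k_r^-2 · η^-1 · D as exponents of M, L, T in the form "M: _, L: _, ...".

Collect each base-dimension exponent across the product:
  M: 2·(0) + (0) − 2·(0) − (-2) + (0) = 2
  L: 2·(0) + (2) − 2·(0) − (-2) + (1) = 5
  T: 2·(1) + (-1) − 2·(-1) − (0) + (0) = 3
So the dimensions are [M² L⁵ T³].

M: 2, L: 5, T: 3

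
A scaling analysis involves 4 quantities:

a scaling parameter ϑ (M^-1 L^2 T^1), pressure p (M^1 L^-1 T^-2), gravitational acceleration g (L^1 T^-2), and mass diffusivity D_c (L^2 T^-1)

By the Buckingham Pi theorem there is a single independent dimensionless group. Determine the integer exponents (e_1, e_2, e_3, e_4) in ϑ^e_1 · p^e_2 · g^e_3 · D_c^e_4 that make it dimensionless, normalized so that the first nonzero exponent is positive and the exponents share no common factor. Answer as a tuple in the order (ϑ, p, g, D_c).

M: e_1·(-1) + e_2·(1) + e_3·(0) + e_4·(0) = 0
L: e_1·(2) + e_2·(-1) + e_3·(1) + e_4·(2) = 0
T: e_1·(1) + e_2·(-2) + e_3·(-2) + e_4·(-1) = 0
Solving this homogeneous linear system for the smallest-integer solution (first nonzero entry positive) gives (3, 3, -1, -1).

(3, 3, -1, -1)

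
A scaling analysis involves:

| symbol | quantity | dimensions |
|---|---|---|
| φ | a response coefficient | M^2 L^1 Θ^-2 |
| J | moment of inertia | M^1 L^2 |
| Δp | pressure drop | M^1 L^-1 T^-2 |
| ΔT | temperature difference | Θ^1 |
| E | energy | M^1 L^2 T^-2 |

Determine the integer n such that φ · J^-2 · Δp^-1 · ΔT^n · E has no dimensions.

2

Balance the Θ exponent: (1)·n from ΔT, plus (-2) − 2·(0) − (0) + (0) = -2 from the rest, must sum to zero.
n − 2 = 0, so n = 2.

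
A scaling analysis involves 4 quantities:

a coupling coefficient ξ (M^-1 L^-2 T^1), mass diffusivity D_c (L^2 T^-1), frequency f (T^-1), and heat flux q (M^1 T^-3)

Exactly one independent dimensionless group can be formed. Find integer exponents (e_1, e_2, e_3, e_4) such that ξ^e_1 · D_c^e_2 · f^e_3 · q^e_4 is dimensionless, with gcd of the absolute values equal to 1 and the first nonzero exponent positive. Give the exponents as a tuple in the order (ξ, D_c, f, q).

M: e_1·(-1) + e_2·(0) + e_3·(0) + e_4·(1) = 0
L: e_1·(-2) + e_2·(2) + e_3·(0) + e_4·(0) = 0
T: e_1·(1) + e_2·(-1) + e_3·(-1) + e_4·(-3) = 0
Solving this homogeneous linear system for the smallest-integer solution (first nonzero entry positive) gives (1, 1, -3, 1).

(1, 1, -3, 1)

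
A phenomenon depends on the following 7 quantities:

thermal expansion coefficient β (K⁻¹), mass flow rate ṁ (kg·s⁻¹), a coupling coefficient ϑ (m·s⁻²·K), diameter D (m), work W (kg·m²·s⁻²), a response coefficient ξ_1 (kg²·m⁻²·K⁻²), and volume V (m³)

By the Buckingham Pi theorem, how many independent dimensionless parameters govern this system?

There are 7 variables and 4 base dimensions (M, L, T, Θ).
The dimension matrix has rank 4.
Independent dimensionless groups: 7 − 4 = 3.

3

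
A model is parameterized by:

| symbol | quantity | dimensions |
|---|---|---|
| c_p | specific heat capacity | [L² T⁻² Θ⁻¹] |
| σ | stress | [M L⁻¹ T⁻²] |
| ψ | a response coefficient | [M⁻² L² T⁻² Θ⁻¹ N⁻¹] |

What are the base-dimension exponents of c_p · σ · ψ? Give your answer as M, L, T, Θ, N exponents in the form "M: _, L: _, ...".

Collect each base-dimension exponent across the product:
  M: (0) + (1) + (-2) = -1
  L: (2) + (-1) + (2) = 3
  T: (-2) + (-2) + (-2) = -6
  Θ: (-1) + (0) + (-1) = -2
  N: (0) + (0) + (-1) = -1
So the dimensions are [M⁻¹ L³ T⁻⁶ Θ⁻² N⁻¹].

M: -1, L: 3, T: -6, Θ: -2, N: -1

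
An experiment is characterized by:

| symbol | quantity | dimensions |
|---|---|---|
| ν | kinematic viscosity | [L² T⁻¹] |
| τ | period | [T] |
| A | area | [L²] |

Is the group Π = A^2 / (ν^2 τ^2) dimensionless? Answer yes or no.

Sum the exponent of each base dimension across the product:
  M: −2·[ν]_M − 2·[τ]_M + 2·[A]_M = −2·(0) − 2·(0) + 2·(0) = 0
  L: −2·[ν]_L − 2·[τ]_L + 2·[A]_L = −2·(2) − 2·(0) + 2·(2) = 0
  T: −2·[ν]_T − 2·[τ]_T + 2·[A]_T = −2·(-1) − 2·(1) + 2·(0) = 0
All base exponents vanish — dimensionless.

yes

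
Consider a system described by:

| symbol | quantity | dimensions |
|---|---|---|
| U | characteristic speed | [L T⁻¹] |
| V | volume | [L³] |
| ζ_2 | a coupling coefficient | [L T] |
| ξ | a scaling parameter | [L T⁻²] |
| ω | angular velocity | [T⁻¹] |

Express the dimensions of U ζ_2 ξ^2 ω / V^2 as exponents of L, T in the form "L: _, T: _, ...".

Collect each base-dimension exponent across the product:
  L: (1) − 2·(3) + (1) + 2·(1) + (0) = -2
  T: (-1) − 2·(0) + (1) + 2·(-2) + (-1) = -5
So the dimensions are [L⁻² T⁻⁵].

L: -2, T: -5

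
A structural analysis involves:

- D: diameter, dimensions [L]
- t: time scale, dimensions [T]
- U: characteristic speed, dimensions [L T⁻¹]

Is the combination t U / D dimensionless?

Sum the exponent of each base dimension across the product:
  M: −[D]_M + [t]_M + [U]_M = −(0) + (0) + (0) = 0
  L: −[D]_L + [t]_L + [U]_L = −(1) + (0) + (1) = 0
  T: −[D]_T + [t]_T + [U]_T = −(0) + (1) + (-1) = 0
  N: −[D]_N + [t]_N + [U]_N = −(0) + (0) + (0) = 0
All base exponents vanish — dimensionless.

yes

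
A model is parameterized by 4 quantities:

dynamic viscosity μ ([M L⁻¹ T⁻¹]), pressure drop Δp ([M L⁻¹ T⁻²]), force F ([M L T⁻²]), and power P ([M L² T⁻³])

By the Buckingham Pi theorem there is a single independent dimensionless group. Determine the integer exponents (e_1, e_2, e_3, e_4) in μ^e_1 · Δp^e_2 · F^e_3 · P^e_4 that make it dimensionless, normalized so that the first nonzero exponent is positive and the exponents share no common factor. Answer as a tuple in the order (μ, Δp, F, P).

M: e_1·(1) + e_2·(1) + e_3·(1) + e_4·(1) = 0
L: e_1·(-1) + e_2·(-1) + e_3·(1) + e_4·(2) = 0
T: e_1·(-1) + e_2·(-2) + e_3·(-2) + e_4·(-3) = 0
Solving this homogeneous linear system for the smallest-integer solution (first nonzero entry positive) gives (2, -1, -3, 2).

(2, -1, -3, 2)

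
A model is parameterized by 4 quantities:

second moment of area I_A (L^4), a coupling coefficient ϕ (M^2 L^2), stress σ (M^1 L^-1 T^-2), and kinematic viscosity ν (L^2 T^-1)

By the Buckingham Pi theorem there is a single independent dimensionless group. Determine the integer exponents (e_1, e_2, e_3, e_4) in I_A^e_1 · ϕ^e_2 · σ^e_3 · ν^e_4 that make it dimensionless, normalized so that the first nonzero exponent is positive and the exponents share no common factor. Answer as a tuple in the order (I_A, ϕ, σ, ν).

(3, -1, 2, -4)

M: e_1·(0) + e_2·(2) + e_3·(1) + e_4·(0) = 0
L: e_1·(4) + e_2·(2) + e_3·(-1) + e_4·(2) = 0
T: e_1·(0) + e_2·(0) + e_3·(-2) + e_4·(-1) = 0
Solving this homogeneous linear system for the smallest-integer solution (first nonzero entry positive) gives (3, -1, 2, -4).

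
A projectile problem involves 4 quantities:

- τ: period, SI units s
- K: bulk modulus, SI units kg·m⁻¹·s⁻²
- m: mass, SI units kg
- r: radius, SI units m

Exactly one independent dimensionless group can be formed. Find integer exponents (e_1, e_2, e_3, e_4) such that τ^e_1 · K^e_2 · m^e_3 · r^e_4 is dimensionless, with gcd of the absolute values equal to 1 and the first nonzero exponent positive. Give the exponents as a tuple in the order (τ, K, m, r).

(2, 1, -1, 1)

M: e_1·(0) + e_2·(1) + e_3·(1) + e_4·(0) = 0
L: e_1·(0) + e_2·(-1) + e_3·(0) + e_4·(1) = 0
T: e_1·(1) + e_2·(-2) + e_3·(0) + e_4·(0) = 0
Solving this homogeneous linear system for the smallest-integer solution (first nonzero entry positive) gives (2, 1, -1, 1).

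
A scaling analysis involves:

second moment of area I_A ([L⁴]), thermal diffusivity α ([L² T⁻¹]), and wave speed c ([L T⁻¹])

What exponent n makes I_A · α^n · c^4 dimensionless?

Balance the L exponent: (2)·n from α, plus (4) + 4·(1) = 8 from the rest, must sum to zero.
2n + 8 = 0, so n = -4.

-4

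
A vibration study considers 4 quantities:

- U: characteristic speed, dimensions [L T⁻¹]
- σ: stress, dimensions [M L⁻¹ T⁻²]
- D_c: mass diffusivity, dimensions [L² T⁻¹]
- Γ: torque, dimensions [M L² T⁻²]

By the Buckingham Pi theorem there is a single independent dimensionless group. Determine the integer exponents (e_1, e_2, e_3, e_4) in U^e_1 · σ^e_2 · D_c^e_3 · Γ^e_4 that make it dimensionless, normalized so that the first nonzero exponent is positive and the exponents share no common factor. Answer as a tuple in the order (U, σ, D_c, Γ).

(3, -1, -3, 1)

M: e_1·(0) + e_2·(1) + e_3·(0) + e_4·(1) = 0
L: e_1·(1) + e_2·(-1) + e_3·(2) + e_4·(2) = 0
T: e_1·(-1) + e_2·(-2) + e_3·(-1) + e_4·(-2) = 0
Solving this homogeneous linear system for the smallest-integer solution (first nonzero entry positive) gives (3, -1, -3, 1).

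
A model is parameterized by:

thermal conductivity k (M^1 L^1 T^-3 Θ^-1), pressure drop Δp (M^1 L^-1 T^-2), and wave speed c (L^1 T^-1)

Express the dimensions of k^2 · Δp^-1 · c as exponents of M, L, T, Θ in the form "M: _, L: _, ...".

M: 1, L: 4, T: -5, Θ: -2

Collect each base-dimension exponent across the product:
  M: 2·(1) − (1) + (0) = 1
  L: 2·(1) − (-1) + (1) = 4
  T: 2·(-3) − (-2) + (-1) = -5
  Θ: 2·(-1) − (0) + (0) = -2
So the dimensions are [M L⁴ T⁻⁵ Θ⁻²].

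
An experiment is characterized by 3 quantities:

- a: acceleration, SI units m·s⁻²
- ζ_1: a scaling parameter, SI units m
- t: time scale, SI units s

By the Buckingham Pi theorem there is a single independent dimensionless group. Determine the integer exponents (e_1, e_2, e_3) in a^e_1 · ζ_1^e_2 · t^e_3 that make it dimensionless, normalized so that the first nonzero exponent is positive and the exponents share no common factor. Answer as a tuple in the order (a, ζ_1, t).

L: e_1·(1) + e_2·(1) + e_3·(0) = 0
T: e_1·(-2) + e_2·(0) + e_3·(1) = 0
Solving this homogeneous linear system for the smallest-integer solution (first nonzero entry positive) gives (1, -1, 2).

(1, -1, 2)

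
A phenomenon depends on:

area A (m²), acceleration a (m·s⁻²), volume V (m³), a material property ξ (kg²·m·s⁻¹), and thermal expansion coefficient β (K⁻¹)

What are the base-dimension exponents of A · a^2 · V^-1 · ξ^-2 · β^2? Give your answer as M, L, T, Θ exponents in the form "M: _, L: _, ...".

M: -4, L: -1, T: -2, Θ: -2

Collect each base-dimension exponent across the product:
  M: (0) + 2·(0) − (0) − 2·(2) + 2·(0) = -4
  L: (2) + 2·(1) − (3) − 2·(1) + 2·(0) = -1
  T: (0) + 2·(-2) − (0) − 2·(-1) + 2·(0) = -2
  Θ: (0) + 2·(0) − (0) − 2·(0) + 2·(-1) = -2
So the dimensions are [M⁻⁴ L⁻¹ T⁻² Θ⁻²].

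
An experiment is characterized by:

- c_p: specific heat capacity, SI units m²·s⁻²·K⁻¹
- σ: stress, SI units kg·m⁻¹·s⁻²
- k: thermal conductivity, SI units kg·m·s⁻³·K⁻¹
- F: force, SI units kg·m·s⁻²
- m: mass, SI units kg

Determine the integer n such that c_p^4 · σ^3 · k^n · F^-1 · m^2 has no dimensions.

-4

Balance the M exponent: (1)·n from k, plus 4·(0) + 3·(1) − (1) + 2·(1) = 4 from the rest, must sum to zero.
n + 4 = 0, so n = -4.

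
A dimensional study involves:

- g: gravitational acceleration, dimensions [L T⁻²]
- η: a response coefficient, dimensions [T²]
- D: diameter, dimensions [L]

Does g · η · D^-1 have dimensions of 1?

Sum the exponent of each base dimension across the product:
  L: [g]_L + [η]_L − [D]_L = (1) + (0) − (1) = 0
  T: [g]_T + [η]_T − [D]_T = (-2) + (2) − (0) = 0
All base exponents vanish — dimensionless.

yes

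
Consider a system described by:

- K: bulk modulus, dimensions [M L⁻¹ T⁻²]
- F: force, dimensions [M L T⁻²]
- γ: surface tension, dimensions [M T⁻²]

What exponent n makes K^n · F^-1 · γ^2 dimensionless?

-1

Balance the M exponent: (1)·n from K, plus −(1) + 2·(1) = 1 from the rest, must sum to zero.
n + 1 = 0, so n = -1.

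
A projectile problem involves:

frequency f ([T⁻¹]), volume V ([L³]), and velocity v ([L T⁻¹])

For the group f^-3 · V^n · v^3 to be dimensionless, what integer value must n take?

Balance the L exponent: (3)·n from V, plus −3·(0) + 3·(1) = 3 from the rest, must sum to zero.
3n + 3 = 0, so n = -1.

-1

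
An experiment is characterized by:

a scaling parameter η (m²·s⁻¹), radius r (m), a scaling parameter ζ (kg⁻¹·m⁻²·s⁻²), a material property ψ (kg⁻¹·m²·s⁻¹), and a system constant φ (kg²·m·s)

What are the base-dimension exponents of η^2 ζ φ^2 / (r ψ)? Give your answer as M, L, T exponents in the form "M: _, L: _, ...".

Collect each base-dimension exponent across the product:
  M: 2·(0) − (0) + (-1) − (-1) + 2·(2) = 4
  L: 2·(2) − (1) + (-2) − (2) + 2·(1) = 1
  T: 2·(-1) − (0) + (-2) − (-1) + 2·(1) = -1
So the dimensions are [M⁴ L T⁻¹].

M: 4, L: 1, T: -1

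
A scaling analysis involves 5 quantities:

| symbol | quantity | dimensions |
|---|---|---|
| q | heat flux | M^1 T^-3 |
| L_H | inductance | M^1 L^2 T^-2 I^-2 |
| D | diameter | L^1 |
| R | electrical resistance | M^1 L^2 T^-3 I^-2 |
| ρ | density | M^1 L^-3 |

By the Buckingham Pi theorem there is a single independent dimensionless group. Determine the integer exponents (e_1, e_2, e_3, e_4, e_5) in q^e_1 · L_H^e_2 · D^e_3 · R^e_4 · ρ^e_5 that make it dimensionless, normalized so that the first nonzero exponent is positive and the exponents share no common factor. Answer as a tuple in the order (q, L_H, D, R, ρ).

(1, 3, -3, -3, -1)

M: e_1·(1) + e_2·(1) + e_3·(0) + e_4·(1) + e_5·(1) = 0
L: e_1·(0) + e_2·(2) + e_3·(1) + e_4·(2) + e_5·(-3) = 0
T: e_1·(-3) + e_2·(-2) + e_3·(0) + e_4·(-3) + e_5·(0) = 0
I: e_1·(0) + e_2·(-2) + e_3·(0) + e_4·(-2) + e_5·(0) = 0
Solving this homogeneous linear system for the smallest-integer solution (first nonzero entry positive) gives (1, 3, -3, -3, -1).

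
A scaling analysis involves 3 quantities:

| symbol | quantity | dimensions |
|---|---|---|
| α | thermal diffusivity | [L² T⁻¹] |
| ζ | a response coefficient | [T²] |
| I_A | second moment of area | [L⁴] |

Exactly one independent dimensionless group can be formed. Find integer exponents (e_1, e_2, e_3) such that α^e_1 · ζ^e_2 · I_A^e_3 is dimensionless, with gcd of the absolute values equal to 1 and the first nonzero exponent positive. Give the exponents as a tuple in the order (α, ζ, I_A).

L: e_1·(2) + e_2·(0) + e_3·(4) = 0
T: e_1·(-1) + e_2·(2) + e_3·(0) = 0
Solving this homogeneous linear system for the smallest-integer solution (first nonzero entry positive) gives (2, 1, -1).

(2, 1, -1)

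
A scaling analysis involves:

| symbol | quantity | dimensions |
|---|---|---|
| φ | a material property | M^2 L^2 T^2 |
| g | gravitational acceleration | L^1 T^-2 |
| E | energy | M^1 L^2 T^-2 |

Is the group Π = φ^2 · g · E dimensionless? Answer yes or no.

no

Sum the exponent of each base dimension across the product:
  M: 2·[φ]_M + [g]_M + [E]_M = 2·(2) + (0) + (1) = 5
  L: 2·[φ]_L + [g]_L + [E]_L = 2·(2) + (1) + (2) = 7
  T: 2·[φ]_T + [g]_T + [E]_T = 2·(2) + (-2) + (-2) = 0
Net dimensions [M⁵ L⁷] ≠ [1] — not dimensionless.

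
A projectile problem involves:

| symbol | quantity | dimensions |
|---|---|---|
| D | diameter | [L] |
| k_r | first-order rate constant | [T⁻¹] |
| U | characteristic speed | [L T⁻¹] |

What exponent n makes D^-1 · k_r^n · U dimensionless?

Balance the T exponent: (-1)·n from k_r, plus −(0) + (-1) = -1 from the rest, must sum to zero.
−n − 1 = 0, so n = -1.

-1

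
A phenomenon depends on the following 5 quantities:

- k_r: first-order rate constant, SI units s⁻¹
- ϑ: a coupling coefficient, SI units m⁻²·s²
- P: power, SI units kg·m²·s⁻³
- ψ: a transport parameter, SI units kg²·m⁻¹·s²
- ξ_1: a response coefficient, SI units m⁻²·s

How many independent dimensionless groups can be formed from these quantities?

2

There are 5 variables and 3 base dimensions (M, L, T).
The dimension matrix has rank 3.
Independent dimensionless groups: 5 − 3 = 2.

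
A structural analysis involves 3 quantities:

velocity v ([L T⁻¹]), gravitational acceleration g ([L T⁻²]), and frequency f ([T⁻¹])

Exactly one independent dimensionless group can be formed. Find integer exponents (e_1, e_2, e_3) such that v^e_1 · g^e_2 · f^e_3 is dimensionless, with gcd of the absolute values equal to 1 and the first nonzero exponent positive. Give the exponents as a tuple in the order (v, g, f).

L: e_1·(1) + e_2·(1) + e_3·(0) = 0
T: e_1·(-1) + e_2·(-2) + e_3·(-1) = 0
Solving this homogeneous linear system for the smallest-integer solution (first nonzero entry positive) gives (1, -1, 1).

(1, -1, 1)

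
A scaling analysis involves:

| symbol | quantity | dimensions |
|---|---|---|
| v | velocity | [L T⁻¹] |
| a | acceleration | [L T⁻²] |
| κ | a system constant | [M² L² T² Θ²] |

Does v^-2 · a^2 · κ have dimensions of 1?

Sum the exponent of each base dimension across the product:
  M: −2·[v]_M + 2·[a]_M + [κ]_M = −2·(0) + 2·(0) + (2) = 2
  L: −2·[v]_L + 2·[a]_L + [κ]_L = −2·(1) + 2·(1) + (2) = 2
  T: −2·[v]_T + 2·[a]_T + [κ]_T = −2·(-1) + 2·(-2) + (2) = 0
  Θ: −2·[v]_Θ + 2·[a]_Θ + [κ]_Θ = −2·(0) + 2·(0) + (2) = 2
Net dimensions [M² L² Θ²] ≠ [1] — not dimensionless.

no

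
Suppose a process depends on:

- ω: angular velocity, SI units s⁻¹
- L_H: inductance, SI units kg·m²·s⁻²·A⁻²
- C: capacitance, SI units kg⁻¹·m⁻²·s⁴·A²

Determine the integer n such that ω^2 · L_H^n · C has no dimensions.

1

Balance the M exponent: (1)·n from L_H, plus 2·(0) + (-1) = -1 from the rest, must sum to zero.
n − 1 = 0, so n = 1.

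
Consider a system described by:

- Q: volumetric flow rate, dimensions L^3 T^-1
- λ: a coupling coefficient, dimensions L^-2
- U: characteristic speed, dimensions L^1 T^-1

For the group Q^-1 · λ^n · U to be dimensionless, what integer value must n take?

Balance the L exponent: (-2)·n from λ, plus −(3) + (1) = -2 from the rest, must sum to zero.
-2n − 2 = 0, so n = -1.

-1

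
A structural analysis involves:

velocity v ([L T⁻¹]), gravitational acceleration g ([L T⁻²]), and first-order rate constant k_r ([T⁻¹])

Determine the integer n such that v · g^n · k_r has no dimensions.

-1

Balance the L exponent: (1)·n from g, plus (1) + (0) = 1 from the rest, must sum to zero.
n + 1 = 0, so n = -1.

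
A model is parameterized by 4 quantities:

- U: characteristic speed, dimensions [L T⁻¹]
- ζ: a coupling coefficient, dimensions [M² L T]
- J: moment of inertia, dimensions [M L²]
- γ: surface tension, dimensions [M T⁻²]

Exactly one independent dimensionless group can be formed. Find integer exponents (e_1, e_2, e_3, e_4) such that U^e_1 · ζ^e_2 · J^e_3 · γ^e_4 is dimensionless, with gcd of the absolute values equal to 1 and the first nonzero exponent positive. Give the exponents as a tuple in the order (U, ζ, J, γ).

(4, 2, -3, -1)

M: e_1·(0) + e_2·(2) + e_3·(1) + e_4·(1) = 0
L: e_1·(1) + e_2·(1) + e_3·(2) + e_4·(0) = 0
T: e_1·(-1) + e_2·(1) + e_3·(0) + e_4·(-2) = 0
Solving this homogeneous linear system for the smallest-integer solution (first nonzero entry positive) gives (4, 2, -3, -1).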